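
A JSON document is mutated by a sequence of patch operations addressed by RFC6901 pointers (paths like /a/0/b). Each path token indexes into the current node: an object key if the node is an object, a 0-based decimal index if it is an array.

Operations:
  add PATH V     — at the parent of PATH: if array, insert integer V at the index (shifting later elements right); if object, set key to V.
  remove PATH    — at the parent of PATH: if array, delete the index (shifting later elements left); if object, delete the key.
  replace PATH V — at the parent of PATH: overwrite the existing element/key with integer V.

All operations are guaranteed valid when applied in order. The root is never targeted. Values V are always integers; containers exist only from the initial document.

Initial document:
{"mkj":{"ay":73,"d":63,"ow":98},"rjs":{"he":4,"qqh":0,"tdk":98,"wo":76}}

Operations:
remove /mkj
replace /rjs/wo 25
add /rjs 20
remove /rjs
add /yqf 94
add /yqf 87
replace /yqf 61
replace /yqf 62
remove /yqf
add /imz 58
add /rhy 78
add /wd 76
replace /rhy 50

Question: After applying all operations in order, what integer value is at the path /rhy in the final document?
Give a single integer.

Answer: 50

Derivation:
After op 1 (remove /mkj): {"rjs":{"he":4,"qqh":0,"tdk":98,"wo":76}}
After op 2 (replace /rjs/wo 25): {"rjs":{"he":4,"qqh":0,"tdk":98,"wo":25}}
After op 3 (add /rjs 20): {"rjs":20}
After op 4 (remove /rjs): {}
After op 5 (add /yqf 94): {"yqf":94}
After op 6 (add /yqf 87): {"yqf":87}
After op 7 (replace /yqf 61): {"yqf":61}
After op 8 (replace /yqf 62): {"yqf":62}
After op 9 (remove /yqf): {}
After op 10 (add /imz 58): {"imz":58}
After op 11 (add /rhy 78): {"imz":58,"rhy":78}
After op 12 (add /wd 76): {"imz":58,"rhy":78,"wd":76}
After op 13 (replace /rhy 50): {"imz":58,"rhy":50,"wd":76}
Value at /rhy: 50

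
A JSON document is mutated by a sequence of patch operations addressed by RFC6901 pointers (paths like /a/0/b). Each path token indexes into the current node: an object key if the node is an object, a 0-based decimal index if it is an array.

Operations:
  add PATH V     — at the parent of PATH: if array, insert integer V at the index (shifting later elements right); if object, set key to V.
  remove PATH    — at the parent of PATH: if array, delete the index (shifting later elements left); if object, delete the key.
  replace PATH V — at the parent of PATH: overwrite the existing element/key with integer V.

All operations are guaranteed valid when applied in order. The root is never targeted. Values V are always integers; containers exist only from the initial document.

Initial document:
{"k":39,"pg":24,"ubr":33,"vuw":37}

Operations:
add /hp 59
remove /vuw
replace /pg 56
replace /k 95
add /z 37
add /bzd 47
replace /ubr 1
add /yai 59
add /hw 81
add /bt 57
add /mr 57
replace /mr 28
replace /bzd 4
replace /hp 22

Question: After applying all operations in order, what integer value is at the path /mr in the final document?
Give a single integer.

After op 1 (add /hp 59): {"hp":59,"k":39,"pg":24,"ubr":33,"vuw":37}
After op 2 (remove /vuw): {"hp":59,"k":39,"pg":24,"ubr":33}
After op 3 (replace /pg 56): {"hp":59,"k":39,"pg":56,"ubr":33}
After op 4 (replace /k 95): {"hp":59,"k":95,"pg":56,"ubr":33}
After op 5 (add /z 37): {"hp":59,"k":95,"pg":56,"ubr":33,"z":37}
After op 6 (add /bzd 47): {"bzd":47,"hp":59,"k":95,"pg":56,"ubr":33,"z":37}
After op 7 (replace /ubr 1): {"bzd":47,"hp":59,"k":95,"pg":56,"ubr":1,"z":37}
After op 8 (add /yai 59): {"bzd":47,"hp":59,"k":95,"pg":56,"ubr":1,"yai":59,"z":37}
After op 9 (add /hw 81): {"bzd":47,"hp":59,"hw":81,"k":95,"pg":56,"ubr":1,"yai":59,"z":37}
After op 10 (add /bt 57): {"bt":57,"bzd":47,"hp":59,"hw":81,"k":95,"pg":56,"ubr":1,"yai":59,"z":37}
After op 11 (add /mr 57): {"bt":57,"bzd":47,"hp":59,"hw":81,"k":95,"mr":57,"pg":56,"ubr":1,"yai":59,"z":37}
After op 12 (replace /mr 28): {"bt":57,"bzd":47,"hp":59,"hw":81,"k":95,"mr":28,"pg":56,"ubr":1,"yai":59,"z":37}
After op 13 (replace /bzd 4): {"bt":57,"bzd":4,"hp":59,"hw":81,"k":95,"mr":28,"pg":56,"ubr":1,"yai":59,"z":37}
After op 14 (replace /hp 22): {"bt":57,"bzd":4,"hp":22,"hw":81,"k":95,"mr":28,"pg":56,"ubr":1,"yai":59,"z":37}
Value at /mr: 28

Answer: 28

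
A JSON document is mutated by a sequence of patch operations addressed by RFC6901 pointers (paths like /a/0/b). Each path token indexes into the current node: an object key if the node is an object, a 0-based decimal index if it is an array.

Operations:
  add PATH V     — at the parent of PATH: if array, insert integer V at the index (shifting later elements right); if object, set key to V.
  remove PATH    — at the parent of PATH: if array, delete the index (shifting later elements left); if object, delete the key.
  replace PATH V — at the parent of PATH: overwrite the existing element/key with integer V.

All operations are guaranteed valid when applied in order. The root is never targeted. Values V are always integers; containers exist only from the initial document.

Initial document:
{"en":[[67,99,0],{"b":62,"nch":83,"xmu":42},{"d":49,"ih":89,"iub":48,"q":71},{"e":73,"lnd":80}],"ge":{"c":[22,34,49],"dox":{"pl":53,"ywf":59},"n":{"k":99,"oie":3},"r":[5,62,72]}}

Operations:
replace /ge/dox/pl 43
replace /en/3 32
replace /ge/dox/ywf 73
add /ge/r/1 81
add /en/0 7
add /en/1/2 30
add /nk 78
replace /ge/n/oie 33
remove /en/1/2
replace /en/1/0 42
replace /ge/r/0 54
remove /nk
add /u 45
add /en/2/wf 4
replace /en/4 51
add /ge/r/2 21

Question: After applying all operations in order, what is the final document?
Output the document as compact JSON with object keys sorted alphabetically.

After op 1 (replace /ge/dox/pl 43): {"en":[[67,99,0],{"b":62,"nch":83,"xmu":42},{"d":49,"ih":89,"iub":48,"q":71},{"e":73,"lnd":80}],"ge":{"c":[22,34,49],"dox":{"pl":43,"ywf":59},"n":{"k":99,"oie":3},"r":[5,62,72]}}
After op 2 (replace /en/3 32): {"en":[[67,99,0],{"b":62,"nch":83,"xmu":42},{"d":49,"ih":89,"iub":48,"q":71},32],"ge":{"c":[22,34,49],"dox":{"pl":43,"ywf":59},"n":{"k":99,"oie":3},"r":[5,62,72]}}
After op 3 (replace /ge/dox/ywf 73): {"en":[[67,99,0],{"b":62,"nch":83,"xmu":42},{"d":49,"ih":89,"iub":48,"q":71},32],"ge":{"c":[22,34,49],"dox":{"pl":43,"ywf":73},"n":{"k":99,"oie":3},"r":[5,62,72]}}
After op 4 (add /ge/r/1 81): {"en":[[67,99,0],{"b":62,"nch":83,"xmu":42},{"d":49,"ih":89,"iub":48,"q":71},32],"ge":{"c":[22,34,49],"dox":{"pl":43,"ywf":73},"n":{"k":99,"oie":3},"r":[5,81,62,72]}}
After op 5 (add /en/0 7): {"en":[7,[67,99,0],{"b":62,"nch":83,"xmu":42},{"d":49,"ih":89,"iub":48,"q":71},32],"ge":{"c":[22,34,49],"dox":{"pl":43,"ywf":73},"n":{"k":99,"oie":3},"r":[5,81,62,72]}}
After op 6 (add /en/1/2 30): {"en":[7,[67,99,30,0],{"b":62,"nch":83,"xmu":42},{"d":49,"ih":89,"iub":48,"q":71},32],"ge":{"c":[22,34,49],"dox":{"pl":43,"ywf":73},"n":{"k":99,"oie":3},"r":[5,81,62,72]}}
After op 7 (add /nk 78): {"en":[7,[67,99,30,0],{"b":62,"nch":83,"xmu":42},{"d":49,"ih":89,"iub":48,"q":71},32],"ge":{"c":[22,34,49],"dox":{"pl":43,"ywf":73},"n":{"k":99,"oie":3},"r":[5,81,62,72]},"nk":78}
After op 8 (replace /ge/n/oie 33): {"en":[7,[67,99,30,0],{"b":62,"nch":83,"xmu":42},{"d":49,"ih":89,"iub":48,"q":71},32],"ge":{"c":[22,34,49],"dox":{"pl":43,"ywf":73},"n":{"k":99,"oie":33},"r":[5,81,62,72]},"nk":78}
After op 9 (remove /en/1/2): {"en":[7,[67,99,0],{"b":62,"nch":83,"xmu":42},{"d":49,"ih":89,"iub":48,"q":71},32],"ge":{"c":[22,34,49],"dox":{"pl":43,"ywf":73},"n":{"k":99,"oie":33},"r":[5,81,62,72]},"nk":78}
After op 10 (replace /en/1/0 42): {"en":[7,[42,99,0],{"b":62,"nch":83,"xmu":42},{"d":49,"ih":89,"iub":48,"q":71},32],"ge":{"c":[22,34,49],"dox":{"pl":43,"ywf":73},"n":{"k":99,"oie":33},"r":[5,81,62,72]},"nk":78}
After op 11 (replace /ge/r/0 54): {"en":[7,[42,99,0],{"b":62,"nch":83,"xmu":42},{"d":49,"ih":89,"iub":48,"q":71},32],"ge":{"c":[22,34,49],"dox":{"pl":43,"ywf":73},"n":{"k":99,"oie":33},"r":[54,81,62,72]},"nk":78}
After op 12 (remove /nk): {"en":[7,[42,99,0],{"b":62,"nch":83,"xmu":42},{"d":49,"ih":89,"iub":48,"q":71},32],"ge":{"c":[22,34,49],"dox":{"pl":43,"ywf":73},"n":{"k":99,"oie":33},"r":[54,81,62,72]}}
After op 13 (add /u 45): {"en":[7,[42,99,0],{"b":62,"nch":83,"xmu":42},{"d":49,"ih":89,"iub":48,"q":71},32],"ge":{"c":[22,34,49],"dox":{"pl":43,"ywf":73},"n":{"k":99,"oie":33},"r":[54,81,62,72]},"u":45}
After op 14 (add /en/2/wf 4): {"en":[7,[42,99,0],{"b":62,"nch":83,"wf":4,"xmu":42},{"d":49,"ih":89,"iub":48,"q":71},32],"ge":{"c":[22,34,49],"dox":{"pl":43,"ywf":73},"n":{"k":99,"oie":33},"r":[54,81,62,72]},"u":45}
After op 15 (replace /en/4 51): {"en":[7,[42,99,0],{"b":62,"nch":83,"wf":4,"xmu":42},{"d":49,"ih":89,"iub":48,"q":71},51],"ge":{"c":[22,34,49],"dox":{"pl":43,"ywf":73},"n":{"k":99,"oie":33},"r":[54,81,62,72]},"u":45}
After op 16 (add /ge/r/2 21): {"en":[7,[42,99,0],{"b":62,"nch":83,"wf":4,"xmu":42},{"d":49,"ih":89,"iub":48,"q":71},51],"ge":{"c":[22,34,49],"dox":{"pl":43,"ywf":73},"n":{"k":99,"oie":33},"r":[54,81,21,62,72]},"u":45}

Answer: {"en":[7,[42,99,0],{"b":62,"nch":83,"wf":4,"xmu":42},{"d":49,"ih":89,"iub":48,"q":71},51],"ge":{"c":[22,34,49],"dox":{"pl":43,"ywf":73},"n":{"k":99,"oie":33},"r":[54,81,21,62,72]},"u":45}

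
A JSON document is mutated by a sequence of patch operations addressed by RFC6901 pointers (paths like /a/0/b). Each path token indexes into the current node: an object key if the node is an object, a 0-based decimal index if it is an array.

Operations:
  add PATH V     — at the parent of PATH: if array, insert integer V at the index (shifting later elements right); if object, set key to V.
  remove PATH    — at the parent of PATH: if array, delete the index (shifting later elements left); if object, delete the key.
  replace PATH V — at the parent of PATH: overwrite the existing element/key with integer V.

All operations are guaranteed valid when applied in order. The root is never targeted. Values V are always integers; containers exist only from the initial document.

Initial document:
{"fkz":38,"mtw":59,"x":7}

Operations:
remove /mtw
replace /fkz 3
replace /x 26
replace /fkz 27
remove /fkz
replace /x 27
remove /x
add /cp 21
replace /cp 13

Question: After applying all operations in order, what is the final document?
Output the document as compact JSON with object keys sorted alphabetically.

After op 1 (remove /mtw): {"fkz":38,"x":7}
After op 2 (replace /fkz 3): {"fkz":3,"x":7}
After op 3 (replace /x 26): {"fkz":3,"x":26}
After op 4 (replace /fkz 27): {"fkz":27,"x":26}
After op 5 (remove /fkz): {"x":26}
After op 6 (replace /x 27): {"x":27}
After op 7 (remove /x): {}
After op 8 (add /cp 21): {"cp":21}
After op 9 (replace /cp 13): {"cp":13}

Answer: {"cp":13}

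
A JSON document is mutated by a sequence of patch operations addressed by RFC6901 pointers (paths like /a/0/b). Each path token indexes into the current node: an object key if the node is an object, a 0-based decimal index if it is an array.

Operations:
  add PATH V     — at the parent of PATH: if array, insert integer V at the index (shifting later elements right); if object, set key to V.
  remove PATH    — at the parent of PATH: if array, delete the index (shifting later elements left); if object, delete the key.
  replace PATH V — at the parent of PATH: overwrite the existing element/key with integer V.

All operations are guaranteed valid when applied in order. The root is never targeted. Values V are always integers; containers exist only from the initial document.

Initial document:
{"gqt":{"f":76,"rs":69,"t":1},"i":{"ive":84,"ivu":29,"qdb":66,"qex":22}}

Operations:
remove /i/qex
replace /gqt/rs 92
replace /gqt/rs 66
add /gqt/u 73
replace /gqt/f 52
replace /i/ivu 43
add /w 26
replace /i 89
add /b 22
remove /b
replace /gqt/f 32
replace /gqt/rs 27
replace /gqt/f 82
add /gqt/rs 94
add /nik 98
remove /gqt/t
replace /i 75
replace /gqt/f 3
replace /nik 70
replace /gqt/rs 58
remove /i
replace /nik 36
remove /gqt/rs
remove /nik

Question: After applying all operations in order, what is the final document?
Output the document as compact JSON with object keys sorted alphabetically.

Answer: {"gqt":{"f":3,"u":73},"w":26}

Derivation:
After op 1 (remove /i/qex): {"gqt":{"f":76,"rs":69,"t":1},"i":{"ive":84,"ivu":29,"qdb":66}}
After op 2 (replace /gqt/rs 92): {"gqt":{"f":76,"rs":92,"t":1},"i":{"ive":84,"ivu":29,"qdb":66}}
After op 3 (replace /gqt/rs 66): {"gqt":{"f":76,"rs":66,"t":1},"i":{"ive":84,"ivu":29,"qdb":66}}
After op 4 (add /gqt/u 73): {"gqt":{"f":76,"rs":66,"t":1,"u":73},"i":{"ive":84,"ivu":29,"qdb":66}}
After op 5 (replace /gqt/f 52): {"gqt":{"f":52,"rs":66,"t":1,"u":73},"i":{"ive":84,"ivu":29,"qdb":66}}
After op 6 (replace /i/ivu 43): {"gqt":{"f":52,"rs":66,"t":1,"u":73},"i":{"ive":84,"ivu":43,"qdb":66}}
After op 7 (add /w 26): {"gqt":{"f":52,"rs":66,"t":1,"u":73},"i":{"ive":84,"ivu":43,"qdb":66},"w":26}
After op 8 (replace /i 89): {"gqt":{"f":52,"rs":66,"t":1,"u":73},"i":89,"w":26}
After op 9 (add /b 22): {"b":22,"gqt":{"f":52,"rs":66,"t":1,"u":73},"i":89,"w":26}
After op 10 (remove /b): {"gqt":{"f":52,"rs":66,"t":1,"u":73},"i":89,"w":26}
After op 11 (replace /gqt/f 32): {"gqt":{"f":32,"rs":66,"t":1,"u":73},"i":89,"w":26}
After op 12 (replace /gqt/rs 27): {"gqt":{"f":32,"rs":27,"t":1,"u":73},"i":89,"w":26}
After op 13 (replace /gqt/f 82): {"gqt":{"f":82,"rs":27,"t":1,"u":73},"i":89,"w":26}
After op 14 (add /gqt/rs 94): {"gqt":{"f":82,"rs":94,"t":1,"u":73},"i":89,"w":26}
After op 15 (add /nik 98): {"gqt":{"f":82,"rs":94,"t":1,"u":73},"i":89,"nik":98,"w":26}
After op 16 (remove /gqt/t): {"gqt":{"f":82,"rs":94,"u":73},"i":89,"nik":98,"w":26}
After op 17 (replace /i 75): {"gqt":{"f":82,"rs":94,"u":73},"i":75,"nik":98,"w":26}
After op 18 (replace /gqt/f 3): {"gqt":{"f":3,"rs":94,"u":73},"i":75,"nik":98,"w":26}
After op 19 (replace /nik 70): {"gqt":{"f":3,"rs":94,"u":73},"i":75,"nik":70,"w":26}
After op 20 (replace /gqt/rs 58): {"gqt":{"f":3,"rs":58,"u":73},"i":75,"nik":70,"w":26}
After op 21 (remove /i): {"gqt":{"f":3,"rs":58,"u":73},"nik":70,"w":26}
After op 22 (replace /nik 36): {"gqt":{"f":3,"rs":58,"u":73},"nik":36,"w":26}
After op 23 (remove /gqt/rs): {"gqt":{"f":3,"u":73},"nik":36,"w":26}
After op 24 (remove /nik): {"gqt":{"f":3,"u":73},"w":26}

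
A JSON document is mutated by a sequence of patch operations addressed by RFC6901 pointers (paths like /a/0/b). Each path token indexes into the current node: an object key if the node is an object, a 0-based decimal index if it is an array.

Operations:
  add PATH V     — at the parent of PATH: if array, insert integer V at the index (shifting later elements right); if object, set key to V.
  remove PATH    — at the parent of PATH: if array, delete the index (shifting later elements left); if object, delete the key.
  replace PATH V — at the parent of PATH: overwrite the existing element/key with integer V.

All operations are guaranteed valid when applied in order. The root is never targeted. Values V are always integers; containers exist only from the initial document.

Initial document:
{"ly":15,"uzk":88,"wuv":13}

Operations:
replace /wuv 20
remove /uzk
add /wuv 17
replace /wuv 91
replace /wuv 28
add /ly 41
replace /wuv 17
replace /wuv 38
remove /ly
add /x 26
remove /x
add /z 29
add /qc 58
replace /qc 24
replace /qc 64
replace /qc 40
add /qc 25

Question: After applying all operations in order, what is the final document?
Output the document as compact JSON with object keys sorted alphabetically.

Answer: {"qc":25,"wuv":38,"z":29}

Derivation:
After op 1 (replace /wuv 20): {"ly":15,"uzk":88,"wuv":20}
After op 2 (remove /uzk): {"ly":15,"wuv":20}
After op 3 (add /wuv 17): {"ly":15,"wuv":17}
After op 4 (replace /wuv 91): {"ly":15,"wuv":91}
After op 5 (replace /wuv 28): {"ly":15,"wuv":28}
After op 6 (add /ly 41): {"ly":41,"wuv":28}
After op 7 (replace /wuv 17): {"ly":41,"wuv":17}
After op 8 (replace /wuv 38): {"ly":41,"wuv":38}
After op 9 (remove /ly): {"wuv":38}
After op 10 (add /x 26): {"wuv":38,"x":26}
After op 11 (remove /x): {"wuv":38}
After op 12 (add /z 29): {"wuv":38,"z":29}
After op 13 (add /qc 58): {"qc":58,"wuv":38,"z":29}
After op 14 (replace /qc 24): {"qc":24,"wuv":38,"z":29}
After op 15 (replace /qc 64): {"qc":64,"wuv":38,"z":29}
After op 16 (replace /qc 40): {"qc":40,"wuv":38,"z":29}
After op 17 (add /qc 25): {"qc":25,"wuv":38,"z":29}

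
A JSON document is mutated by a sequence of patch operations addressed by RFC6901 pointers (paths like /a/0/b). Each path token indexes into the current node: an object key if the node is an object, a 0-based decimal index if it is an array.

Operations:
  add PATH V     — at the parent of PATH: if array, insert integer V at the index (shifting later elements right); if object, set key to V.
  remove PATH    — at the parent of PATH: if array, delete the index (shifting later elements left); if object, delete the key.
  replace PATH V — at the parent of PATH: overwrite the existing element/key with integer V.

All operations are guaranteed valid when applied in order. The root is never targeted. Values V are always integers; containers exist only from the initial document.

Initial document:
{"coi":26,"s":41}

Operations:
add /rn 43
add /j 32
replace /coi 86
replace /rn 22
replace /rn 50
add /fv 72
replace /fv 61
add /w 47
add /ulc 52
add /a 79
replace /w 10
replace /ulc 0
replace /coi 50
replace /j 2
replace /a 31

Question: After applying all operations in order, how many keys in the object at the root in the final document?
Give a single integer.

Answer: 8

Derivation:
After op 1 (add /rn 43): {"coi":26,"rn":43,"s":41}
After op 2 (add /j 32): {"coi":26,"j":32,"rn":43,"s":41}
After op 3 (replace /coi 86): {"coi":86,"j":32,"rn":43,"s":41}
After op 4 (replace /rn 22): {"coi":86,"j":32,"rn":22,"s":41}
After op 5 (replace /rn 50): {"coi":86,"j":32,"rn":50,"s":41}
After op 6 (add /fv 72): {"coi":86,"fv":72,"j":32,"rn":50,"s":41}
After op 7 (replace /fv 61): {"coi":86,"fv":61,"j":32,"rn":50,"s":41}
After op 8 (add /w 47): {"coi":86,"fv":61,"j":32,"rn":50,"s":41,"w":47}
After op 9 (add /ulc 52): {"coi":86,"fv":61,"j":32,"rn":50,"s":41,"ulc":52,"w":47}
After op 10 (add /a 79): {"a":79,"coi":86,"fv":61,"j":32,"rn":50,"s":41,"ulc":52,"w":47}
After op 11 (replace /w 10): {"a":79,"coi":86,"fv":61,"j":32,"rn":50,"s":41,"ulc":52,"w":10}
After op 12 (replace /ulc 0): {"a":79,"coi":86,"fv":61,"j":32,"rn":50,"s":41,"ulc":0,"w":10}
After op 13 (replace /coi 50): {"a":79,"coi":50,"fv":61,"j":32,"rn":50,"s":41,"ulc":0,"w":10}
After op 14 (replace /j 2): {"a":79,"coi":50,"fv":61,"j":2,"rn":50,"s":41,"ulc":0,"w":10}
After op 15 (replace /a 31): {"a":31,"coi":50,"fv":61,"j":2,"rn":50,"s":41,"ulc":0,"w":10}
Size at the root: 8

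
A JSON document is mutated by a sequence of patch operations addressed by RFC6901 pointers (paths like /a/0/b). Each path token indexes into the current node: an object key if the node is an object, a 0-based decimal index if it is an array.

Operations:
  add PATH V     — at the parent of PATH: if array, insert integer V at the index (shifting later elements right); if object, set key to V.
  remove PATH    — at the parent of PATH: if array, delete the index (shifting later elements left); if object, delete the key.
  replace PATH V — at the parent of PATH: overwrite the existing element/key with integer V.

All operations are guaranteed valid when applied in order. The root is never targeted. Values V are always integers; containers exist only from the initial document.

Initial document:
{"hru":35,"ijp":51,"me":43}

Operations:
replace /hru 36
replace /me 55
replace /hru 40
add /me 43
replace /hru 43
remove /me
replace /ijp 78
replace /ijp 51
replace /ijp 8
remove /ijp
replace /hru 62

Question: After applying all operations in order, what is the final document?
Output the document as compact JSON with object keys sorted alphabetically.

Answer: {"hru":62}

Derivation:
After op 1 (replace /hru 36): {"hru":36,"ijp":51,"me":43}
After op 2 (replace /me 55): {"hru":36,"ijp":51,"me":55}
After op 3 (replace /hru 40): {"hru":40,"ijp":51,"me":55}
After op 4 (add /me 43): {"hru":40,"ijp":51,"me":43}
After op 5 (replace /hru 43): {"hru":43,"ijp":51,"me":43}
After op 6 (remove /me): {"hru":43,"ijp":51}
After op 7 (replace /ijp 78): {"hru":43,"ijp":78}
After op 8 (replace /ijp 51): {"hru":43,"ijp":51}
After op 9 (replace /ijp 8): {"hru":43,"ijp":8}
After op 10 (remove /ijp): {"hru":43}
After op 11 (replace /hru 62): {"hru":62}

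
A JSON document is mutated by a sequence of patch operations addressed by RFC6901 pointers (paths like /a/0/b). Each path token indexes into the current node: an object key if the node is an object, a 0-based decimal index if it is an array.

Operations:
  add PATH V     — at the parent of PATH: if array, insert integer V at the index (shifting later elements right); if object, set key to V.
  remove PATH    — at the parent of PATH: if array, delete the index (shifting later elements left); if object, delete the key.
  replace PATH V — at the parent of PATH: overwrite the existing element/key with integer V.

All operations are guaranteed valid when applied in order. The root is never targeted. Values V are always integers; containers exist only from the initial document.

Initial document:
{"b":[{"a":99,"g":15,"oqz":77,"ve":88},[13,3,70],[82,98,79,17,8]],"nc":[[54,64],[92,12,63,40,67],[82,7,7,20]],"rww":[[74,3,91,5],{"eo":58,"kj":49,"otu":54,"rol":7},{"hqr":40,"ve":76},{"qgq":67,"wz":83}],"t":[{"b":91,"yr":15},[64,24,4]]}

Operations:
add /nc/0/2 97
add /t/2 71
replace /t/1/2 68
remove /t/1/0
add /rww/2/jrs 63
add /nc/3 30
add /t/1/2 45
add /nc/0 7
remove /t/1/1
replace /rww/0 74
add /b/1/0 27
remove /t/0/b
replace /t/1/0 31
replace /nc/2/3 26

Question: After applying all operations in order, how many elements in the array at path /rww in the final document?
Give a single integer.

After op 1 (add /nc/0/2 97): {"b":[{"a":99,"g":15,"oqz":77,"ve":88},[13,3,70],[82,98,79,17,8]],"nc":[[54,64,97],[92,12,63,40,67],[82,7,7,20]],"rww":[[74,3,91,5],{"eo":58,"kj":49,"otu":54,"rol":7},{"hqr":40,"ve":76},{"qgq":67,"wz":83}],"t":[{"b":91,"yr":15},[64,24,4]]}
After op 2 (add /t/2 71): {"b":[{"a":99,"g":15,"oqz":77,"ve":88},[13,3,70],[82,98,79,17,8]],"nc":[[54,64,97],[92,12,63,40,67],[82,7,7,20]],"rww":[[74,3,91,5],{"eo":58,"kj":49,"otu":54,"rol":7},{"hqr":40,"ve":76},{"qgq":67,"wz":83}],"t":[{"b":91,"yr":15},[64,24,4],71]}
After op 3 (replace /t/1/2 68): {"b":[{"a":99,"g":15,"oqz":77,"ve":88},[13,3,70],[82,98,79,17,8]],"nc":[[54,64,97],[92,12,63,40,67],[82,7,7,20]],"rww":[[74,3,91,5],{"eo":58,"kj":49,"otu":54,"rol":7},{"hqr":40,"ve":76},{"qgq":67,"wz":83}],"t":[{"b":91,"yr":15},[64,24,68],71]}
After op 4 (remove /t/1/0): {"b":[{"a":99,"g":15,"oqz":77,"ve":88},[13,3,70],[82,98,79,17,8]],"nc":[[54,64,97],[92,12,63,40,67],[82,7,7,20]],"rww":[[74,3,91,5],{"eo":58,"kj":49,"otu":54,"rol":7},{"hqr":40,"ve":76},{"qgq":67,"wz":83}],"t":[{"b":91,"yr":15},[24,68],71]}
After op 5 (add /rww/2/jrs 63): {"b":[{"a":99,"g":15,"oqz":77,"ve":88},[13,3,70],[82,98,79,17,8]],"nc":[[54,64,97],[92,12,63,40,67],[82,7,7,20]],"rww":[[74,3,91,5],{"eo":58,"kj":49,"otu":54,"rol":7},{"hqr":40,"jrs":63,"ve":76},{"qgq":67,"wz":83}],"t":[{"b":91,"yr":15},[24,68],71]}
After op 6 (add /nc/3 30): {"b":[{"a":99,"g":15,"oqz":77,"ve":88},[13,3,70],[82,98,79,17,8]],"nc":[[54,64,97],[92,12,63,40,67],[82,7,7,20],30],"rww":[[74,3,91,5],{"eo":58,"kj":49,"otu":54,"rol":7},{"hqr":40,"jrs":63,"ve":76},{"qgq":67,"wz":83}],"t":[{"b":91,"yr":15},[24,68],71]}
After op 7 (add /t/1/2 45): {"b":[{"a":99,"g":15,"oqz":77,"ve":88},[13,3,70],[82,98,79,17,8]],"nc":[[54,64,97],[92,12,63,40,67],[82,7,7,20],30],"rww":[[74,3,91,5],{"eo":58,"kj":49,"otu":54,"rol":7},{"hqr":40,"jrs":63,"ve":76},{"qgq":67,"wz":83}],"t":[{"b":91,"yr":15},[24,68,45],71]}
After op 8 (add /nc/0 7): {"b":[{"a":99,"g":15,"oqz":77,"ve":88},[13,3,70],[82,98,79,17,8]],"nc":[7,[54,64,97],[92,12,63,40,67],[82,7,7,20],30],"rww":[[74,3,91,5],{"eo":58,"kj":49,"otu":54,"rol":7},{"hqr":40,"jrs":63,"ve":76},{"qgq":67,"wz":83}],"t":[{"b":91,"yr":15},[24,68,45],71]}
After op 9 (remove /t/1/1): {"b":[{"a":99,"g":15,"oqz":77,"ve":88},[13,3,70],[82,98,79,17,8]],"nc":[7,[54,64,97],[92,12,63,40,67],[82,7,7,20],30],"rww":[[74,3,91,5],{"eo":58,"kj":49,"otu":54,"rol":7},{"hqr":40,"jrs":63,"ve":76},{"qgq":67,"wz":83}],"t":[{"b":91,"yr":15},[24,45],71]}
After op 10 (replace /rww/0 74): {"b":[{"a":99,"g":15,"oqz":77,"ve":88},[13,3,70],[82,98,79,17,8]],"nc":[7,[54,64,97],[92,12,63,40,67],[82,7,7,20],30],"rww":[74,{"eo":58,"kj":49,"otu":54,"rol":7},{"hqr":40,"jrs":63,"ve":76},{"qgq":67,"wz":83}],"t":[{"b":91,"yr":15},[24,45],71]}
After op 11 (add /b/1/0 27): {"b":[{"a":99,"g":15,"oqz":77,"ve":88},[27,13,3,70],[82,98,79,17,8]],"nc":[7,[54,64,97],[92,12,63,40,67],[82,7,7,20],30],"rww":[74,{"eo":58,"kj":49,"otu":54,"rol":7},{"hqr":40,"jrs":63,"ve":76},{"qgq":67,"wz":83}],"t":[{"b":91,"yr":15},[24,45],71]}
After op 12 (remove /t/0/b): {"b":[{"a":99,"g":15,"oqz":77,"ve":88},[27,13,3,70],[82,98,79,17,8]],"nc":[7,[54,64,97],[92,12,63,40,67],[82,7,7,20],30],"rww":[74,{"eo":58,"kj":49,"otu":54,"rol":7},{"hqr":40,"jrs":63,"ve":76},{"qgq":67,"wz":83}],"t":[{"yr":15},[24,45],71]}
After op 13 (replace /t/1/0 31): {"b":[{"a":99,"g":15,"oqz":77,"ve":88},[27,13,3,70],[82,98,79,17,8]],"nc":[7,[54,64,97],[92,12,63,40,67],[82,7,7,20],30],"rww":[74,{"eo":58,"kj":49,"otu":54,"rol":7},{"hqr":40,"jrs":63,"ve":76},{"qgq":67,"wz":83}],"t":[{"yr":15},[31,45],71]}
After op 14 (replace /nc/2/3 26): {"b":[{"a":99,"g":15,"oqz":77,"ve":88},[27,13,3,70],[82,98,79,17,8]],"nc":[7,[54,64,97],[92,12,63,26,67],[82,7,7,20],30],"rww":[74,{"eo":58,"kj":49,"otu":54,"rol":7},{"hqr":40,"jrs":63,"ve":76},{"qgq":67,"wz":83}],"t":[{"yr":15},[31,45],71]}
Size at path /rww: 4

Answer: 4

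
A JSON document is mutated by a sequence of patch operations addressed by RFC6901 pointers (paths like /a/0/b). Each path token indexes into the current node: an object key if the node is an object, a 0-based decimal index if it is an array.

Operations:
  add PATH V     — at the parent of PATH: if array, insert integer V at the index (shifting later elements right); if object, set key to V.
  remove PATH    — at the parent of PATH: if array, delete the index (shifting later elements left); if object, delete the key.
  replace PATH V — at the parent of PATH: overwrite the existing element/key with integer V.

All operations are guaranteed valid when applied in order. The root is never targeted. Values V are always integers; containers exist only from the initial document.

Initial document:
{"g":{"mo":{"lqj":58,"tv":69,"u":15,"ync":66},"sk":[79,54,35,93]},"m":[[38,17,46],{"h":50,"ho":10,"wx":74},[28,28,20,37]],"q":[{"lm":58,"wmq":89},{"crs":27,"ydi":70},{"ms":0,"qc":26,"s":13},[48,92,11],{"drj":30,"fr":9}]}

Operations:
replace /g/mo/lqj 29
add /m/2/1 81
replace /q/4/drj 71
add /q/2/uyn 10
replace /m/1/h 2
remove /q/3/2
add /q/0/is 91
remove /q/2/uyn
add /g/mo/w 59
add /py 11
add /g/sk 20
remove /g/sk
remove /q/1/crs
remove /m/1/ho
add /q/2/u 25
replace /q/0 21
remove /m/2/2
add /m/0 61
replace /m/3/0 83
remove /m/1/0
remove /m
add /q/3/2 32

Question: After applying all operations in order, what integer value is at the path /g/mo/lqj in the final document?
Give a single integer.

Answer: 29

Derivation:
After op 1 (replace /g/mo/lqj 29): {"g":{"mo":{"lqj":29,"tv":69,"u":15,"ync":66},"sk":[79,54,35,93]},"m":[[38,17,46],{"h":50,"ho":10,"wx":74},[28,28,20,37]],"q":[{"lm":58,"wmq":89},{"crs":27,"ydi":70},{"ms":0,"qc":26,"s":13},[48,92,11],{"drj":30,"fr":9}]}
After op 2 (add /m/2/1 81): {"g":{"mo":{"lqj":29,"tv":69,"u":15,"ync":66},"sk":[79,54,35,93]},"m":[[38,17,46],{"h":50,"ho":10,"wx":74},[28,81,28,20,37]],"q":[{"lm":58,"wmq":89},{"crs":27,"ydi":70},{"ms":0,"qc":26,"s":13},[48,92,11],{"drj":30,"fr":9}]}
After op 3 (replace /q/4/drj 71): {"g":{"mo":{"lqj":29,"tv":69,"u":15,"ync":66},"sk":[79,54,35,93]},"m":[[38,17,46],{"h":50,"ho":10,"wx":74},[28,81,28,20,37]],"q":[{"lm":58,"wmq":89},{"crs":27,"ydi":70},{"ms":0,"qc":26,"s":13},[48,92,11],{"drj":71,"fr":9}]}
After op 4 (add /q/2/uyn 10): {"g":{"mo":{"lqj":29,"tv":69,"u":15,"ync":66},"sk":[79,54,35,93]},"m":[[38,17,46],{"h":50,"ho":10,"wx":74},[28,81,28,20,37]],"q":[{"lm":58,"wmq":89},{"crs":27,"ydi":70},{"ms":0,"qc":26,"s":13,"uyn":10},[48,92,11],{"drj":71,"fr":9}]}
After op 5 (replace /m/1/h 2): {"g":{"mo":{"lqj":29,"tv":69,"u":15,"ync":66},"sk":[79,54,35,93]},"m":[[38,17,46],{"h":2,"ho":10,"wx":74},[28,81,28,20,37]],"q":[{"lm":58,"wmq":89},{"crs":27,"ydi":70},{"ms":0,"qc":26,"s":13,"uyn":10},[48,92,11],{"drj":71,"fr":9}]}
After op 6 (remove /q/3/2): {"g":{"mo":{"lqj":29,"tv":69,"u":15,"ync":66},"sk":[79,54,35,93]},"m":[[38,17,46],{"h":2,"ho":10,"wx":74},[28,81,28,20,37]],"q":[{"lm":58,"wmq":89},{"crs":27,"ydi":70},{"ms":0,"qc":26,"s":13,"uyn":10},[48,92],{"drj":71,"fr":9}]}
After op 7 (add /q/0/is 91): {"g":{"mo":{"lqj":29,"tv":69,"u":15,"ync":66},"sk":[79,54,35,93]},"m":[[38,17,46],{"h":2,"ho":10,"wx":74},[28,81,28,20,37]],"q":[{"is":91,"lm":58,"wmq":89},{"crs":27,"ydi":70},{"ms":0,"qc":26,"s":13,"uyn":10},[48,92],{"drj":71,"fr":9}]}
After op 8 (remove /q/2/uyn): {"g":{"mo":{"lqj":29,"tv":69,"u":15,"ync":66},"sk":[79,54,35,93]},"m":[[38,17,46],{"h":2,"ho":10,"wx":74},[28,81,28,20,37]],"q":[{"is":91,"lm":58,"wmq":89},{"crs":27,"ydi":70},{"ms":0,"qc":26,"s":13},[48,92],{"drj":71,"fr":9}]}
After op 9 (add /g/mo/w 59): {"g":{"mo":{"lqj":29,"tv":69,"u":15,"w":59,"ync":66},"sk":[79,54,35,93]},"m":[[38,17,46],{"h":2,"ho":10,"wx":74},[28,81,28,20,37]],"q":[{"is":91,"lm":58,"wmq":89},{"crs":27,"ydi":70},{"ms":0,"qc":26,"s":13},[48,92],{"drj":71,"fr":9}]}
After op 10 (add /py 11): {"g":{"mo":{"lqj":29,"tv":69,"u":15,"w":59,"ync":66},"sk":[79,54,35,93]},"m":[[38,17,46],{"h":2,"ho":10,"wx":74},[28,81,28,20,37]],"py":11,"q":[{"is":91,"lm":58,"wmq":89},{"crs":27,"ydi":70},{"ms":0,"qc":26,"s":13},[48,92],{"drj":71,"fr":9}]}
After op 11 (add /g/sk 20): {"g":{"mo":{"lqj":29,"tv":69,"u":15,"w":59,"ync":66},"sk":20},"m":[[38,17,46],{"h":2,"ho":10,"wx":74},[28,81,28,20,37]],"py":11,"q":[{"is":91,"lm":58,"wmq":89},{"crs":27,"ydi":70},{"ms":0,"qc":26,"s":13},[48,92],{"drj":71,"fr":9}]}
After op 12 (remove /g/sk): {"g":{"mo":{"lqj":29,"tv":69,"u":15,"w":59,"ync":66}},"m":[[38,17,46],{"h":2,"ho":10,"wx":74},[28,81,28,20,37]],"py":11,"q":[{"is":91,"lm":58,"wmq":89},{"crs":27,"ydi":70},{"ms":0,"qc":26,"s":13},[48,92],{"drj":71,"fr":9}]}
After op 13 (remove /q/1/crs): {"g":{"mo":{"lqj":29,"tv":69,"u":15,"w":59,"ync":66}},"m":[[38,17,46],{"h":2,"ho":10,"wx":74},[28,81,28,20,37]],"py":11,"q":[{"is":91,"lm":58,"wmq":89},{"ydi":70},{"ms":0,"qc":26,"s":13},[48,92],{"drj":71,"fr":9}]}
After op 14 (remove /m/1/ho): {"g":{"mo":{"lqj":29,"tv":69,"u":15,"w":59,"ync":66}},"m":[[38,17,46],{"h":2,"wx":74},[28,81,28,20,37]],"py":11,"q":[{"is":91,"lm":58,"wmq":89},{"ydi":70},{"ms":0,"qc":26,"s":13},[48,92],{"drj":71,"fr":9}]}
After op 15 (add /q/2/u 25): {"g":{"mo":{"lqj":29,"tv":69,"u":15,"w":59,"ync":66}},"m":[[38,17,46],{"h":2,"wx":74},[28,81,28,20,37]],"py":11,"q":[{"is":91,"lm":58,"wmq":89},{"ydi":70},{"ms":0,"qc":26,"s":13,"u":25},[48,92],{"drj":71,"fr":9}]}
After op 16 (replace /q/0 21): {"g":{"mo":{"lqj":29,"tv":69,"u":15,"w":59,"ync":66}},"m":[[38,17,46],{"h":2,"wx":74},[28,81,28,20,37]],"py":11,"q":[21,{"ydi":70},{"ms":0,"qc":26,"s":13,"u":25},[48,92],{"drj":71,"fr":9}]}
After op 17 (remove /m/2/2): {"g":{"mo":{"lqj":29,"tv":69,"u":15,"w":59,"ync":66}},"m":[[38,17,46],{"h":2,"wx":74},[28,81,20,37]],"py":11,"q":[21,{"ydi":70},{"ms":0,"qc":26,"s":13,"u":25},[48,92],{"drj":71,"fr":9}]}
After op 18 (add /m/0 61): {"g":{"mo":{"lqj":29,"tv":69,"u":15,"w":59,"ync":66}},"m":[61,[38,17,46],{"h":2,"wx":74},[28,81,20,37]],"py":11,"q":[21,{"ydi":70},{"ms":0,"qc":26,"s":13,"u":25},[48,92],{"drj":71,"fr":9}]}
After op 19 (replace /m/3/0 83): {"g":{"mo":{"lqj":29,"tv":69,"u":15,"w":59,"ync":66}},"m":[61,[38,17,46],{"h":2,"wx":74},[83,81,20,37]],"py":11,"q":[21,{"ydi":70},{"ms":0,"qc":26,"s":13,"u":25},[48,92],{"drj":71,"fr":9}]}
After op 20 (remove /m/1/0): {"g":{"mo":{"lqj":29,"tv":69,"u":15,"w":59,"ync":66}},"m":[61,[17,46],{"h":2,"wx":74},[83,81,20,37]],"py":11,"q":[21,{"ydi":70},{"ms":0,"qc":26,"s":13,"u":25},[48,92],{"drj":71,"fr":9}]}
After op 21 (remove /m): {"g":{"mo":{"lqj":29,"tv":69,"u":15,"w":59,"ync":66}},"py":11,"q":[21,{"ydi":70},{"ms":0,"qc":26,"s":13,"u":25},[48,92],{"drj":71,"fr":9}]}
After op 22 (add /q/3/2 32): {"g":{"mo":{"lqj":29,"tv":69,"u":15,"w":59,"ync":66}},"py":11,"q":[21,{"ydi":70},{"ms":0,"qc":26,"s":13,"u":25},[48,92,32],{"drj":71,"fr":9}]}
Value at /g/mo/lqj: 29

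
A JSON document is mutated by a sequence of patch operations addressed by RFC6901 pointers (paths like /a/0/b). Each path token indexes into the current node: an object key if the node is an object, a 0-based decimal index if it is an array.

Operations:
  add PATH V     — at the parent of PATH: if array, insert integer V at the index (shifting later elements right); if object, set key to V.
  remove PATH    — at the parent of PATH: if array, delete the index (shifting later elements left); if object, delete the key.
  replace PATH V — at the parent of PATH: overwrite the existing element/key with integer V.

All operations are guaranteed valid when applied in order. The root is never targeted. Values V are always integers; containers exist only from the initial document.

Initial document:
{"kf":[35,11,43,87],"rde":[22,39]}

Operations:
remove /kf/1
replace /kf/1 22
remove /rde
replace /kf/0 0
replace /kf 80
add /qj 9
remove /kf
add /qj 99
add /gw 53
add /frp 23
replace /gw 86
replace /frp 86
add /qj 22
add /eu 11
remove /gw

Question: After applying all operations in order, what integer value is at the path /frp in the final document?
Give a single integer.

After op 1 (remove /kf/1): {"kf":[35,43,87],"rde":[22,39]}
After op 2 (replace /kf/1 22): {"kf":[35,22,87],"rde":[22,39]}
After op 3 (remove /rde): {"kf":[35,22,87]}
After op 4 (replace /kf/0 0): {"kf":[0,22,87]}
After op 5 (replace /kf 80): {"kf":80}
After op 6 (add /qj 9): {"kf":80,"qj":9}
After op 7 (remove /kf): {"qj":9}
After op 8 (add /qj 99): {"qj":99}
After op 9 (add /gw 53): {"gw":53,"qj":99}
After op 10 (add /frp 23): {"frp":23,"gw":53,"qj":99}
After op 11 (replace /gw 86): {"frp":23,"gw":86,"qj":99}
After op 12 (replace /frp 86): {"frp":86,"gw":86,"qj":99}
After op 13 (add /qj 22): {"frp":86,"gw":86,"qj":22}
After op 14 (add /eu 11): {"eu":11,"frp":86,"gw":86,"qj":22}
After op 15 (remove /gw): {"eu":11,"frp":86,"qj":22}
Value at /frp: 86

Answer: 86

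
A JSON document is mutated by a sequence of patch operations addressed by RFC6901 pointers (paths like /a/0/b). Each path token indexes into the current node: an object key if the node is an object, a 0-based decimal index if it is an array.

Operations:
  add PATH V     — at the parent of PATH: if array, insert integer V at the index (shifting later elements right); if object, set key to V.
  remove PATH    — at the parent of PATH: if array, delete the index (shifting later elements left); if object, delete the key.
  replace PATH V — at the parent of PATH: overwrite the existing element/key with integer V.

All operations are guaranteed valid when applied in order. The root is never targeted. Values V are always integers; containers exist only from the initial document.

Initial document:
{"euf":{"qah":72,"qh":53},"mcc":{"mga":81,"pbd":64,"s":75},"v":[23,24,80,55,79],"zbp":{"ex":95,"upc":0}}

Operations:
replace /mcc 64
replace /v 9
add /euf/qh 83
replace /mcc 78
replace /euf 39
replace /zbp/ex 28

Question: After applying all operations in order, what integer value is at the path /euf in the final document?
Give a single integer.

Answer: 39

Derivation:
After op 1 (replace /mcc 64): {"euf":{"qah":72,"qh":53},"mcc":64,"v":[23,24,80,55,79],"zbp":{"ex":95,"upc":0}}
After op 2 (replace /v 9): {"euf":{"qah":72,"qh":53},"mcc":64,"v":9,"zbp":{"ex":95,"upc":0}}
After op 3 (add /euf/qh 83): {"euf":{"qah":72,"qh":83},"mcc":64,"v":9,"zbp":{"ex":95,"upc":0}}
After op 4 (replace /mcc 78): {"euf":{"qah":72,"qh":83},"mcc":78,"v":9,"zbp":{"ex":95,"upc":0}}
After op 5 (replace /euf 39): {"euf":39,"mcc":78,"v":9,"zbp":{"ex":95,"upc":0}}
After op 6 (replace /zbp/ex 28): {"euf":39,"mcc":78,"v":9,"zbp":{"ex":28,"upc":0}}
Value at /euf: 39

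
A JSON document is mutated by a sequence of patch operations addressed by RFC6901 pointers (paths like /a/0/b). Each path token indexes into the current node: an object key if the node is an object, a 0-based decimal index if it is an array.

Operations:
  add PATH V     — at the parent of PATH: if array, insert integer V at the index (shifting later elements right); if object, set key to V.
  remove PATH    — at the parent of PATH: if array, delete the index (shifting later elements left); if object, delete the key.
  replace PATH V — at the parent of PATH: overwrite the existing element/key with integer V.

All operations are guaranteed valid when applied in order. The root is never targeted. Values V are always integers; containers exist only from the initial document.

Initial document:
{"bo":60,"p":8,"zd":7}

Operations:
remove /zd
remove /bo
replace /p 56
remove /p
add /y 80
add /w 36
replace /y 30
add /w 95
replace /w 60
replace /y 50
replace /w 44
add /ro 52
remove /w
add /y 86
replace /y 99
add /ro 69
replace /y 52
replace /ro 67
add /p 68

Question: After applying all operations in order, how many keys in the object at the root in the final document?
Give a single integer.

After op 1 (remove /zd): {"bo":60,"p":8}
After op 2 (remove /bo): {"p":8}
After op 3 (replace /p 56): {"p":56}
After op 4 (remove /p): {}
After op 5 (add /y 80): {"y":80}
After op 6 (add /w 36): {"w":36,"y":80}
After op 7 (replace /y 30): {"w":36,"y":30}
After op 8 (add /w 95): {"w":95,"y":30}
After op 9 (replace /w 60): {"w":60,"y":30}
After op 10 (replace /y 50): {"w":60,"y":50}
After op 11 (replace /w 44): {"w":44,"y":50}
After op 12 (add /ro 52): {"ro":52,"w":44,"y":50}
After op 13 (remove /w): {"ro":52,"y":50}
After op 14 (add /y 86): {"ro":52,"y":86}
After op 15 (replace /y 99): {"ro":52,"y":99}
After op 16 (add /ro 69): {"ro":69,"y":99}
After op 17 (replace /y 52): {"ro":69,"y":52}
After op 18 (replace /ro 67): {"ro":67,"y":52}
After op 19 (add /p 68): {"p":68,"ro":67,"y":52}
Size at the root: 3

Answer: 3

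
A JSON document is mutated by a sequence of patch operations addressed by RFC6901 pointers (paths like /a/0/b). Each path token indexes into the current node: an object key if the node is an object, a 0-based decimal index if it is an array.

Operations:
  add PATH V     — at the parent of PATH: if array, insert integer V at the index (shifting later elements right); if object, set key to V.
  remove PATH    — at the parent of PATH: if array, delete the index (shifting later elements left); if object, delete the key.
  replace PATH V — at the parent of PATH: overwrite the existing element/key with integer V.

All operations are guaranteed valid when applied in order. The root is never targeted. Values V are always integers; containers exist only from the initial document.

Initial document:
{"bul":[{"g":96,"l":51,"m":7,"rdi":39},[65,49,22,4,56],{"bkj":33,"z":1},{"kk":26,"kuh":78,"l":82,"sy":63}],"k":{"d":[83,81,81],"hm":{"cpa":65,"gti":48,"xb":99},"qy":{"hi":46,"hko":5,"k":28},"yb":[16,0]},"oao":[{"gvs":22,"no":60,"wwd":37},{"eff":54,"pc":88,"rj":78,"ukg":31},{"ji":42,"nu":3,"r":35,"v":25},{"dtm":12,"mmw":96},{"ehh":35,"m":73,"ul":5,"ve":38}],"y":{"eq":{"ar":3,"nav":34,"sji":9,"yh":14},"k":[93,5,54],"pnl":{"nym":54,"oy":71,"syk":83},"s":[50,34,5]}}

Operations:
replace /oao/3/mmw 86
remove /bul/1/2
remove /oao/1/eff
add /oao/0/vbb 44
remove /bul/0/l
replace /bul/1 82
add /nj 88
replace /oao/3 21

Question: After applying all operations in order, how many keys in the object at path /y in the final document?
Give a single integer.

After op 1 (replace /oao/3/mmw 86): {"bul":[{"g":96,"l":51,"m":7,"rdi":39},[65,49,22,4,56],{"bkj":33,"z":1},{"kk":26,"kuh":78,"l":82,"sy":63}],"k":{"d":[83,81,81],"hm":{"cpa":65,"gti":48,"xb":99},"qy":{"hi":46,"hko":5,"k":28},"yb":[16,0]},"oao":[{"gvs":22,"no":60,"wwd":37},{"eff":54,"pc":88,"rj":78,"ukg":31},{"ji":42,"nu":3,"r":35,"v":25},{"dtm":12,"mmw":86},{"ehh":35,"m":73,"ul":5,"ve":38}],"y":{"eq":{"ar":3,"nav":34,"sji":9,"yh":14},"k":[93,5,54],"pnl":{"nym":54,"oy":71,"syk":83},"s":[50,34,5]}}
After op 2 (remove /bul/1/2): {"bul":[{"g":96,"l":51,"m":7,"rdi":39},[65,49,4,56],{"bkj":33,"z":1},{"kk":26,"kuh":78,"l":82,"sy":63}],"k":{"d":[83,81,81],"hm":{"cpa":65,"gti":48,"xb":99},"qy":{"hi":46,"hko":5,"k":28},"yb":[16,0]},"oao":[{"gvs":22,"no":60,"wwd":37},{"eff":54,"pc":88,"rj":78,"ukg":31},{"ji":42,"nu":3,"r":35,"v":25},{"dtm":12,"mmw":86},{"ehh":35,"m":73,"ul":5,"ve":38}],"y":{"eq":{"ar":3,"nav":34,"sji":9,"yh":14},"k":[93,5,54],"pnl":{"nym":54,"oy":71,"syk":83},"s":[50,34,5]}}
After op 3 (remove /oao/1/eff): {"bul":[{"g":96,"l":51,"m":7,"rdi":39},[65,49,4,56],{"bkj":33,"z":1},{"kk":26,"kuh":78,"l":82,"sy":63}],"k":{"d":[83,81,81],"hm":{"cpa":65,"gti":48,"xb":99},"qy":{"hi":46,"hko":5,"k":28},"yb":[16,0]},"oao":[{"gvs":22,"no":60,"wwd":37},{"pc":88,"rj":78,"ukg":31},{"ji":42,"nu":3,"r":35,"v":25},{"dtm":12,"mmw":86},{"ehh":35,"m":73,"ul":5,"ve":38}],"y":{"eq":{"ar":3,"nav":34,"sji":9,"yh":14},"k":[93,5,54],"pnl":{"nym":54,"oy":71,"syk":83},"s":[50,34,5]}}
After op 4 (add /oao/0/vbb 44): {"bul":[{"g":96,"l":51,"m":7,"rdi":39},[65,49,4,56],{"bkj":33,"z":1},{"kk":26,"kuh":78,"l":82,"sy":63}],"k":{"d":[83,81,81],"hm":{"cpa":65,"gti":48,"xb":99},"qy":{"hi":46,"hko":5,"k":28},"yb":[16,0]},"oao":[{"gvs":22,"no":60,"vbb":44,"wwd":37},{"pc":88,"rj":78,"ukg":31},{"ji":42,"nu":3,"r":35,"v":25},{"dtm":12,"mmw":86},{"ehh":35,"m":73,"ul":5,"ve":38}],"y":{"eq":{"ar":3,"nav":34,"sji":9,"yh":14},"k":[93,5,54],"pnl":{"nym":54,"oy":71,"syk":83},"s":[50,34,5]}}
After op 5 (remove /bul/0/l): {"bul":[{"g":96,"m":7,"rdi":39},[65,49,4,56],{"bkj":33,"z":1},{"kk":26,"kuh":78,"l":82,"sy":63}],"k":{"d":[83,81,81],"hm":{"cpa":65,"gti":48,"xb":99},"qy":{"hi":46,"hko":5,"k":28},"yb":[16,0]},"oao":[{"gvs":22,"no":60,"vbb":44,"wwd":37},{"pc":88,"rj":78,"ukg":31},{"ji":42,"nu":3,"r":35,"v":25},{"dtm":12,"mmw":86},{"ehh":35,"m":73,"ul":5,"ve":38}],"y":{"eq":{"ar":3,"nav":34,"sji":9,"yh":14},"k":[93,5,54],"pnl":{"nym":54,"oy":71,"syk":83},"s":[50,34,5]}}
After op 6 (replace /bul/1 82): {"bul":[{"g":96,"m":7,"rdi":39},82,{"bkj":33,"z":1},{"kk":26,"kuh":78,"l":82,"sy":63}],"k":{"d":[83,81,81],"hm":{"cpa":65,"gti":48,"xb":99},"qy":{"hi":46,"hko":5,"k":28},"yb":[16,0]},"oao":[{"gvs":22,"no":60,"vbb":44,"wwd":37},{"pc":88,"rj":78,"ukg":31},{"ji":42,"nu":3,"r":35,"v":25},{"dtm":12,"mmw":86},{"ehh":35,"m":73,"ul":5,"ve":38}],"y":{"eq":{"ar":3,"nav":34,"sji":9,"yh":14},"k":[93,5,54],"pnl":{"nym":54,"oy":71,"syk":83},"s":[50,34,5]}}
After op 7 (add /nj 88): {"bul":[{"g":96,"m":7,"rdi":39},82,{"bkj":33,"z":1},{"kk":26,"kuh":78,"l":82,"sy":63}],"k":{"d":[83,81,81],"hm":{"cpa":65,"gti":48,"xb":99},"qy":{"hi":46,"hko":5,"k":28},"yb":[16,0]},"nj":88,"oao":[{"gvs":22,"no":60,"vbb":44,"wwd":37},{"pc":88,"rj":78,"ukg":31},{"ji":42,"nu":3,"r":35,"v":25},{"dtm":12,"mmw":86},{"ehh":35,"m":73,"ul":5,"ve":38}],"y":{"eq":{"ar":3,"nav":34,"sji":9,"yh":14},"k":[93,5,54],"pnl":{"nym":54,"oy":71,"syk":83},"s":[50,34,5]}}
After op 8 (replace /oao/3 21): {"bul":[{"g":96,"m":7,"rdi":39},82,{"bkj":33,"z":1},{"kk":26,"kuh":78,"l":82,"sy":63}],"k":{"d":[83,81,81],"hm":{"cpa":65,"gti":48,"xb":99},"qy":{"hi":46,"hko":5,"k":28},"yb":[16,0]},"nj":88,"oao":[{"gvs":22,"no":60,"vbb":44,"wwd":37},{"pc":88,"rj":78,"ukg":31},{"ji":42,"nu":3,"r":35,"v":25},21,{"ehh":35,"m":73,"ul":5,"ve":38}],"y":{"eq":{"ar":3,"nav":34,"sji":9,"yh":14},"k":[93,5,54],"pnl":{"nym":54,"oy":71,"syk":83},"s":[50,34,5]}}
Size at path /y: 4

Answer: 4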